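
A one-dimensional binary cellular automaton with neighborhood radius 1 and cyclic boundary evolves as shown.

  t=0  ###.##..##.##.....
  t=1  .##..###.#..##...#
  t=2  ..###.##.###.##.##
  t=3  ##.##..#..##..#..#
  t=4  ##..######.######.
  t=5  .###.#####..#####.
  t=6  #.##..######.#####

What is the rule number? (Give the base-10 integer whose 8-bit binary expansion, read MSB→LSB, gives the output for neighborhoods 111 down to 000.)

  nb ###: next=#  (t=0,i=1, bit7=1)
  nb ##.: next=#  (t=0,i=2, bit6=1)
  nb #.#: next=.  (t=0,i=3, bit5=0)
  nb #..: next=#  (t=0,i=6, bit4=1)
  nb .##: next=.  (t=0,i=0, bit3=0)
  nb .#.: next=#  (t=1,i=9, bit2=1)
  nb ..#: next=#  (t=0,i=7, bit1=1)
  nb ...: next=.  (t=0,i=14, bit0=0)
  bits 11010110 = 214

214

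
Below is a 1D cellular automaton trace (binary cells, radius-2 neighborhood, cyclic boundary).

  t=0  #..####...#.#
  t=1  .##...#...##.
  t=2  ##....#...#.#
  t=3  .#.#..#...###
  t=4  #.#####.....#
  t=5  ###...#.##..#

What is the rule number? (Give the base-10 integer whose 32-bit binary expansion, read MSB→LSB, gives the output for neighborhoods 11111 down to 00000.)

1050488433

  nb #####: next=.  (t=4,i=4, bit31=0)
  nb ####.: next=.  (t=0,i=5, bit30=0)
  nb ###.#: next=#  (t=3,i=12, bit29=1)
  nb ###..: next=#  (t=0,i=6, bit28=1)
  nb ##.##: next=#  (t=4,i=1, bit27=1)
  nb ##.#.: next=#  (t=3,i=0, bit26=1)
  nb ##..#: next=#  (t=0,i=1, bit25=1)
  nb ##...: next=.  (t=0,i=7, bit24=0)
  nb #.###: next=#  (t=2,i=12, bit23=1)
  nb #.##.: next=.  (t=0,i=12, bit22=0)
  nb #.#.#: next=.  (t=3,i=1, bit21=0)
  nb #.#..: next=#  (t=3,i=3, bit20=1)
  nb #..##: next=#  (t=0,i=2, bit19=1)
  nb #..#.: next=#  (t=3,i=5, bit18=1)
  nb #...#: next=.  (t=0,i=8, bit17=0)
  nb #....: next=#  (t=2,i=3, bit16=1)
  nb .####: next=.  (t=0,i=4, bit15=0)
  nb .###.: next=.  (t=2,i=0, bit14=0)
  nb .##.#: next=#  (t=4,i=0, bit13=1)
  nb .##..: next=.  (t=0,i=0, bit12=0)
  nb .#.##: next=#  (t=0,i=11, bit11=1)
  nb .#.#.: next=#  (t=3,i=2, bit10=1)
  nb .#..#: next=#  (t=3,i=4, bit9=1)
  nb .#...: next=.  (t=1,i=7, bit8=0)
  nb ..###: next=.  (t=0,i=3, bit7=0)
  nb ..##.: next=#  (t=1,i=1, bit6=1)
  nb ..#.#: next=#  (t=0,i=10, bit5=1)
  nb ..#..: next=#  (t=1,i=6, bit4=1)
  nb ...##: next=.  (t=1,i=9, bit3=0)
  nb ...#.: next=.  (t=0,i=9, bit2=0)
  nb ....#: next=.  (t=2,i=4, bit1=0)
  nb .....: next=#  (t=4,i=9, bit0=1)
  bits 00111110100111010010111001110001 = 1050488433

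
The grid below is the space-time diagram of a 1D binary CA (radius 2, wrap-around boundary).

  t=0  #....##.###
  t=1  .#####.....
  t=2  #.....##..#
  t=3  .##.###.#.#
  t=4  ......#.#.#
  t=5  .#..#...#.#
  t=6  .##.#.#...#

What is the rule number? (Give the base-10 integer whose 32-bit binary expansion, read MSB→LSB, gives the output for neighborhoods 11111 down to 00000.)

  ##### -> .   bit 31 = 0  t=1,i=3
  ####. -> .   bit 30 = 0  t=0,i=10
  ###.# -> #   bit 29 = 1  t=3,i=6
  ###.. -> .   bit 28 = 0  t=0,i=0
  ##.## -> .   bit 27 = 0  t=0,i=7
  ##.#. -> .   bit 26 = 0  t=3,i=7
  ##..# -> #   bit 25 = 1  t=2,i=8
  ##... -> #   bit 24 = 1  t=0,i=1
  #.### -> .   bit 23 = 0  t=0,i=8
  #.##. -> .   bit 22 = 0  t=3,i=1
  #.#.# -> #   bit 21 = 1  t=3,i=8
  #.#.. -> #   bit 20 = 1  t=4,i=10
  #..## -> .   bit 19 = 0  t=2,i=9
  #..#. -> .   bit 18 = 0  t=5,i=3
  #...# -> #   bit 17 = 1  t=5,i=6
  #.... -> #   bit 16 = 1  t=0,i=2
  .#### -> .   bit 15 = 0  t=0,i=9
  .###. -> .   bit 14 = 0  t=3,i=5
  .##.# -> .   bit 13 = 0  t=0,i=6
  .##.. -> .   bit 12 = 0  t=2,i=0
  .#.## -> .   bit 11 = 0  t=3,i=0
  .#.#. -> .   bit 10 = 0  t=3,i=9
  .#..# -> #   bit 9 = 1  t=5,i=2
  .#... -> .   bit 8 = 0  t=4,i=0
  ..### -> .   bit 7 = 0  t=1,i=1
  ..##. -> #   bit 6 = 1  t=0,i=5
  ..#.# -> .   bit 5 = 0  t=4,i=6
  ..#.. -> #   bit 4 = 1  t=5,i=4
  ...## -> #   bit 3 = 1  t=0,i=4
  ...#. -> .   bit 2 = 0  t=4,i=5
  ....# -> #   bit 1 = 1  t=0,i=3
  ..... -> .   bit 0 = 0  t=1,i=8
  bits 00100011001100110000001001011010 = 590545498

590545498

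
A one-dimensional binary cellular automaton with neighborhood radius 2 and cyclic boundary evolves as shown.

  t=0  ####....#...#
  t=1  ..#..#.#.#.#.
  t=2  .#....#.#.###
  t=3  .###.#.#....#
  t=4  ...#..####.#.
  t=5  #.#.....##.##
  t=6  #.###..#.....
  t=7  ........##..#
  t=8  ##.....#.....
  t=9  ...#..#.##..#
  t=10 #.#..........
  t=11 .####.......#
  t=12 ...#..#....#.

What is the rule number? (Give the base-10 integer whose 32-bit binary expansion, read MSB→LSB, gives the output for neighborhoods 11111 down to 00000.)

  nb #####: next=.  (t=0,i=1, bit31=0)
  nb ####.: next=#  (t=0,i=2, bit30=1)
  nb ###.#: next=#  (t=2,i=12, bit29=1)
  nb ###..: next=.  (t=0,i=3, bit28=0)
  nb ##.##: next=.  (t=5,i=10, bit27=0)
  nb ##.#.: next=.  (t=2,i=0, bit26=0)
  nb ##..#: next=.  (t=6,i=5, bit25=0)
  nb ##...: next=.  (t=0,i=4, bit24=0)
  nb #.###: next=.  (t=2,i=10, bit23=0)
  nb #.##.: next=.  (t=9,i=8, bit22=0)
  nb #.#.#: next=.  (t=1,i=7, bit21=0)
  nb #.#..: next=#  (t=1,i=11, bit20=1)
  nb #..##: next=.  (t=4,i=5, bit19=0)
  nb #..#.: next=.  (t=1,i=4, bit18=0)
  nb #...#: next=.  (t=0,i=10, bit17=0)
  nb #....: next=#  (t=0,i=5, bit16=1)
  nb .####: next=.  (t=0,i=0, bit15=0)
  nb .###.: next=.  (t=2,i=11, bit14=0)
  nb .##.#: next=.  (t=5,i=9, bit13=0)
  nb .##..: next=.  (t=7,i=9, bit12=0)
  nb .#.##: next=.  (t=2,i=9, bit11=0)
  nb .#.#.: next=#  (t=1,i=6, bit10=1)
  nb .#..#: next=.  (t=1,i=3, bit9=0)
  nb .#...: next=#  (t=0,i=9, bit8=1)
  nb ..###: next=.  (t=0,i=12, bit7=0)
  nb ..##.: next=.  (t=5,i=8, bit6=0)
  nb ..#.#: next=.  (t=1,i=5, bit5=0)
  nb ..#..: next=.  (t=0,i=8, bit4=0)
  nb ...##: next=#  (t=0,i=11, bit3=1)
  nb ...#.: next=#  (t=0,i=7, bit2=1)
  nb ....#: next=.  (t=0,i=6, bit1=0)
  nb .....: next=.  (t=5,i=5, bit0=0)
  bits 01100000000100010000010100001100 = 1611728140

1611728140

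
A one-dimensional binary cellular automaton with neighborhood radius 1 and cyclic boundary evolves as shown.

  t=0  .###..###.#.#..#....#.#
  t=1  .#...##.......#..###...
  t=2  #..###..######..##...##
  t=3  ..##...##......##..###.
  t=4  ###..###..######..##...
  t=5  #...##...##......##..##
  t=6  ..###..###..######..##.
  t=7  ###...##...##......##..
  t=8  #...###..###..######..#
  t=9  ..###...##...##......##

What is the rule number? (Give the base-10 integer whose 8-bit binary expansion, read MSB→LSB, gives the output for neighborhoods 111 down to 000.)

11

  ###|.  b7=0 t=0,i=2
  ##.|.  b6=0 t=0,i=3
  #.#|.  b5=0 t=0,i=0
  #..|.  b4=0 t=0,i=4
  .##|#  b3=1 t=0,i=1
  .#.|.  b2=0 t=0,i=10
  ..#|#  b1=1 t=0,i=5
  ...|#  b0=1 t=0,i=17
  bits 00001011 = 11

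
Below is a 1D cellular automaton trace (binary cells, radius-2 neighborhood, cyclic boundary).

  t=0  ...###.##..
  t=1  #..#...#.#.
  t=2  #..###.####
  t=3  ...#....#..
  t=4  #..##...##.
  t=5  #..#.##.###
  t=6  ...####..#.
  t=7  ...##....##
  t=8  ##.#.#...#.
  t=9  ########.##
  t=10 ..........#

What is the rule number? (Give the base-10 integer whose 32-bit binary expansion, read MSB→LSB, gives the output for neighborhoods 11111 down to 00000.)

  [31] ##### => .  t=2,i=9
  [30] ####. => .  t=2,i=10
  [29] ###.# => .  t=0,i=5
  [28] ###.. => .  t=2,i=0
  [27] ##.## => .  t=0,i=6
  [26] ##.#. => #  t=4,i=10
  [25] ##..# => .  t=2,i=1
  [24] ##... => #  t=0,i=9
  [23] #.### => .  t=2,i=7
  [22] #.##. => #  t=0,i=7
  [21] #.#.# => #  t=1,i=9
  [20] #.#.. => #  t=1,i=0
  [19] #..## => .  t=2,i=2
  [18] #..#. => .  t=1,i=2
  [17] #...# => #  t=1,i=5
  [16] #.... => .  t=0,i=10
  [15] .#### => #  t=2,i=8
  [14] .###. => .  t=0,i=4
  [13] .##.# => #  t=4,i=9
  [12] .##.. => .  t=0,i=8
  [11] .#.## => #  t=5,i=4
  [10] .#.#. => #  t=1,i=8
  [9] .#..# => .  t=1,i=1
  [8] .#... => #  t=1,i=4
  [7] ..### => #  t=0,i=3
  [6] ..##. => #  t=4,i=3
  [5] ..#.# => #  t=1,i=7
  [4] ..#.. => #  t=1,i=3
  [3] ...## => .  t=0,i=2
  [2] ...#. => .  t=1,i=6
  [1] ....# => .  t=0,i=1
  [0] ..... => #  t=0,i=0
  bits 00000101011100101010110111110001 = 91401713

91401713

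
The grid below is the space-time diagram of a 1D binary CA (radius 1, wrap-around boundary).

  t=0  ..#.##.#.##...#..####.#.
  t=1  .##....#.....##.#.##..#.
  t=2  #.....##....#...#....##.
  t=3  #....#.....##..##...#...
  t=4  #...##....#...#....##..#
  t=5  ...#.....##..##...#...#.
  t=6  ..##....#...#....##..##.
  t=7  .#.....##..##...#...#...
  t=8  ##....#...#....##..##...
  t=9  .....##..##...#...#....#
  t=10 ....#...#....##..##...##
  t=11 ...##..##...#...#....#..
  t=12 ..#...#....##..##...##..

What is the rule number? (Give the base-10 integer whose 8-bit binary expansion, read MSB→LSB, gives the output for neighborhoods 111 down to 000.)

134

  nb ###: next=#  (t=0,i=18, bit7=1)
  nb ##.: next=.  (t=0,i=5, bit6=0)
  nb #.#: next=.  (t=0,i=3, bit5=0)
  nb #..: next=.  (t=0,i=11, bit4=0)
  nb .##: next=.  (t=0,i=4, bit3=0)
  nb .#.: next=#  (t=0,i=2, bit2=1)
  nb ..#: next=#  (t=0,i=1, bit1=1)
  nb ...: next=.  (t=0,i=0, bit0=0)
  bits 10000110 = 134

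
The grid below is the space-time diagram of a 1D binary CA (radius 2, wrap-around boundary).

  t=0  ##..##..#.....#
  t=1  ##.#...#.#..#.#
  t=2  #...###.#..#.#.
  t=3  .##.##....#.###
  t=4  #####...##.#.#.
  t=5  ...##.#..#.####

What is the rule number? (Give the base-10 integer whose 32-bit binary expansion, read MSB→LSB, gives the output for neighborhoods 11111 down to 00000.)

1483632006

  ##### -> .   bit 31 = 0  t=4,i=2
  ####. -> #   bit 30 = 1  t=4,i=3
  ###.# -> .   bit 29 = 0  t=1,i=1
  ###.. -> #   bit 28 = 1  t=0,i=1
  ##.## -> #   bit 27 = 1  t=3,i=0
  ##.#. -> .   bit 26 = 0  t=1,i=2
  ##..# -> .   bit 25 = 0  t=0,i=2
  ##... -> .   bit 24 = 0  t=3,i=6
  #.### -> .   bit 23 = 0  t=1,i=14
  #.##. -> #   bit 22 = 1  t=3,i=1
  #.#.# -> #   bit 21 = 1  t=2,i=13
  #.#.. -> .   bit 20 = 0  t=1,i=3
  #..## -> #   bit 19 = 1  t=0,i=3
  #..#. -> #   bit 18 = 1  t=0,i=7
  #...# -> #   bit 17 = 1  t=1,i=5
  #.... -> .   bit 16 = 0  t=0,i=10
  .#### -> .   bit 15 = 0  t=4,i=1
  .###. -> #   bit 14 = 1  t=0,i=0
  .##.# -> #   bit 13 = 1  t=3,i=2
  .##.. -> .   bit 12 = 0  t=0,i=5
  .#.## -> #   bit 11 = 1  t=1,i=13
  .#.#. -> #   bit 10 = 1  t=1,i=8
  .#..# -> .   bit 9 = 0  t=1,i=10
  .#... -> #   bit 8 = 1  t=0,i=9
  ..### -> #   bit 7 = 1  t=0,i=14
  ..##. -> .   bit 6 = 0  t=0,i=4
  ..#.# -> .   bit 5 = 0  t=1,i=7
  ..#.. -> .   bit 4 = 0  t=0,i=8
  ...## -> .   bit 3 = 0  t=0,i=13
  ...#. -> #   bit 2 = 1  t=1,i=6
  ....# -> #   bit 1 = 1  t=0,i=12
  ..... -> .   bit 0 = 0  t=0,i=11
  bits 01011000011011100110110110000110 = 1483632006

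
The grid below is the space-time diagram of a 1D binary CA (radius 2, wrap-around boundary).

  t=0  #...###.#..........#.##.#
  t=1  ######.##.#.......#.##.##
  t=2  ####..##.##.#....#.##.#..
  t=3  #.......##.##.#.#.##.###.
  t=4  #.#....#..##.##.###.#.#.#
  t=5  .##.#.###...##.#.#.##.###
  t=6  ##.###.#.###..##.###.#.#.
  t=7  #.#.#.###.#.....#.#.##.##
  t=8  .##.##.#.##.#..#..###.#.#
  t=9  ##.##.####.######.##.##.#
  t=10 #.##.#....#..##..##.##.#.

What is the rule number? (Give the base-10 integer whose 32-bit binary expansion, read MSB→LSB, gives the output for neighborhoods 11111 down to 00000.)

  #####|#  b31=1 t=1,i=0
  ####.|.  b30=0 t=1,i=4
  ###.#|.  b29=0 t=0,i=6
  ###..|.  b28=0 t=2,i=3
  ##.##|#  b27=1 t=0,i=23
  ##.#.|#  b26=1 t=0,i=7
  ##..#|.  b25=0 t=2,i=4
  ##...|#  b24=1 t=0,i=1
  #.###|.  b23=0 t=1,i=23
  #.##.|#  b22=1 t=0,i=21
  #.#.#|#  b21=1 t=3,i=14
  #.#..|#  b20=1 t=0,i=8
  #..##|.  b19=0 t=2,i=5
  #..#.|#  b18=1 t=8,i=14
  #...#|#  b17=1 t=0,i=2
  #....|#  b16=1 t=0,i=10
  .####|.  b15=0 t=1,i=24
  .###.|#  b14=1 t=0,i=5
  .##.#|.  b13=0 t=0,i=22
  .##..|#  b12=1 t=0,i=0
  .#.##|#  b11=1 t=0,i=20
  .#.#.|.  b10=0 t=3,i=15
  .#..#|#  b9=1 t=2,i=23
  .#...|.  b8=0 t=0,i=9
  ..###|#  b7=1 t=0,i=4
  ..##.|.  b6=0 t=2,i=6
  ..#.#|.  b5=0 t=0,i=19
  ..#..|#  b4=1 t=4,i=7
  ...##|#  b3=1 t=0,i=3
  ...#.|#  b2=1 t=0,i=18
  ....#|.  b1=0 t=0,i=17
  .....|.  b0=0 t=0,i=11
  bits 10001101011101110101101010011100 = 2373409436

2373409436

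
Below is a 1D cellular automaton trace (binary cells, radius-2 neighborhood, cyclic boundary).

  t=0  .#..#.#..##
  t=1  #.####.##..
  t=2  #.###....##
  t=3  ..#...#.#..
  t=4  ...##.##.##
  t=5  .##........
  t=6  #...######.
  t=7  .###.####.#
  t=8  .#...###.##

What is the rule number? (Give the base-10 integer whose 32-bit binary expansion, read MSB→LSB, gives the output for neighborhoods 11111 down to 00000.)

  nb #####: next=#  (t=6,i=6, bit31=1)
  nb ####.: next=#  (t=1,i=4, bit30=1)
  nb ###.#: next=.  (t=1,i=5, bit29=0)
  nb ###..: next=.  (t=2,i=4, bit28=0)
  nb ##.##: next=.  (t=1,i=6, bit27=0)
  nb ##.#.: next=#  (t=0,i=0, bit26=1)
  nb ##..#: next=#  (t=1,i=9, bit25=1)
  nb ##...: next=.  (t=2,i=5, bit24=0)
  nb #.###: next=#  (t=1,i=2, bit23=1)
  nb #.##.: next=.  (t=1,i=7, bit22=0)
  nb #.#.#: next=#  (t=7,i=10, bit21=1)
  nb #.#..: next=.  (t=0,i=1, bit20=0)
  nb #..##: next=#  (t=0,i=8, bit19=1)
  nb #..#.: next=#  (t=0,i=3, bit18=1)
  nb #...#: next=#  (t=3,i=4, bit17=1)
  nb #....: next=#  (t=2,i=6, bit16=1)
  nb .####: next=#  (t=1,i=3, bit15=1)
  nb .###.: next=.  (t=2,i=3, bit14=0)
  nb .##.#: next=.  (t=0,i=10, bit13=0)
  nb .##..: next=.  (t=1,i=8, bit12=0)
  nb .#.##: next=.  (t=1,i=1, bit11=0)
  nb .#.#.: next=#  (t=0,i=5, bit10=1)
  nb .#..#: next=#  (t=0,i=2, bit9=1)
  nb .#...: next=#  (t=3,i=3, bit8=1)
  nb ..###: next=.  (t=2,i=9, bit7=0)
  nb ..##.: next=.  (t=0,i=9, bit6=0)
  nb ..#.#: next=#  (t=0,i=4, bit5=1)
  nb ..#..: next=.  (t=3,i=2, bit4=0)
  nb ...##: next=#  (t=2,i=8, bit3=1)
  nb ...#.: next=.  (t=3,i=1, bit2=0)
  nb ....#: next=.  (t=2,i=7, bit1=0)
  nb .....: next=#  (t=5,i=5, bit0=1)
  bits 11000110101011111000011100101001 = 3333392169

3333392169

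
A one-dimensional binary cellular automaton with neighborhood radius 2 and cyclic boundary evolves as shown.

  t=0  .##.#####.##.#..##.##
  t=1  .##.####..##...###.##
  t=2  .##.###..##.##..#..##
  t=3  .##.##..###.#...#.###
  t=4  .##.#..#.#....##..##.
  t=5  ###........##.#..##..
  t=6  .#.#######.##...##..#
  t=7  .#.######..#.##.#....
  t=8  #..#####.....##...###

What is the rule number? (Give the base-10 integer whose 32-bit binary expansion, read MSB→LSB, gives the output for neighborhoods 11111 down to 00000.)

  ##### -> #   bit 31 = 1  t=0,i=6
  ####. -> #   bit 30 = 1  t=0,i=7
  ###.# -> .   bit 29 = 0  t=0,i=8
  ###.. -> .   bit 28 = 0  t=1,i=7
  ##.## -> .   bit 27 = 0  t=0,i=0
  ##.#. -> .   bit 26 = 0  t=0,i=12
  ##..# -> .   bit 25 = 0  t=1,i=8
  ##... -> #   bit 24 = 1  t=1,i=12
  #.### -> #   bit 23 = 1  t=0,i=4
  #.##. -> #   bit 22 = 1  t=0,i=1
  #.#.# -> #   bit 21 = 1  t=6,i=1
  #.#.. -> .   bit 20 = 0  t=0,i=13
  #..## -> #   bit 19 = 1  t=0,i=15
  #..#. -> .   bit 18 = 0  t=2,i=15
  #...# -> #   bit 17 = 1  t=1,i=13
  #.... -> #   bit 16 = 1  t=4,i=11
  .#### -> #   bit 15 = 1  t=0,i=5
  .###. -> #   bit 14 = 1  t=1,i=16
  .##.# -> #   bit 13 = 1  t=0,i=2
  .##.. -> .   bit 12 = 0  t=1,i=11
  .#.## -> .   bit 11 = 0  t=3,i=17
  .#.#. -> .   bit 10 = 0  t=4,i=8
  .#..# -> .   bit 9 = 0  t=0,i=14
  .#... -> .   bit 8 = 0  t=3,i=13
  ..### -> .   bit 7 = 0  t=1,i=15
  ..##. -> #   bit 6 = 1  t=0,i=16
  ..#.# -> .   bit 5 = 0  t=3,i=16
  ..#.. -> #   bit 4 = 1  t=2,i=16
  ...## -> .   bit 3 = 0  t=1,i=14
  ...#. -> #   bit 2 = 1  t=3,i=15
  ....# -> #   bit 1 = 1  t=4,i=12
  ..... -> #   bit 0 = 1  t=5,i=5
  bits 11000001111010111110000001010111 = 3253461079

3253461079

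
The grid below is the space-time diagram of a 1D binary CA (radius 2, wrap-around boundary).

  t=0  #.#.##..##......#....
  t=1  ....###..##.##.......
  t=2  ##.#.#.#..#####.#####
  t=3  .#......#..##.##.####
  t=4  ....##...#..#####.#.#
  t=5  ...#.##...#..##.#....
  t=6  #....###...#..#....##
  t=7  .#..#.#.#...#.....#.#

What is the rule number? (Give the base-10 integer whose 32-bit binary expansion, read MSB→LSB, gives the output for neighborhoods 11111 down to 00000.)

  nb #####: next=#  (t=2,i=12, bit31=1)
  nb ####.: next=.  (t=2,i=0, bit30=0)
  nb ###.#: next=#  (t=2,i=1, bit29=1)
  nb ###..: next=.  (t=1,i=6, bit28=0)
  nb ##.##: next=#  (t=1,i=11, bit27=1)
  nb ##.#.: next=.  (t=2,i=2, bit26=0)
  nb ##..#: next=#  (t=0,i=6, bit25=1)
  nb ##...: next=#  (t=0,i=10, bit24=1)
  nb #.###: next=.  (t=2,i=16, bit23=0)
  nb #.##.: next=#  (t=0,i=4, bit22=1)
  nb #.#.#: next=.  (t=0,i=2, bit21=0)
  nb #.#..: next=.  (t=2,i=7, bit20=0)
  nb #..##: next=.  (t=0,i=7, bit19=0)
  nb #..#.: next=.  (t=6,i=13, bit18=0)
  nb #...#: next=.  (t=4,i=7, bit17=0)
  nb #....: next=.  (t=0,i=11, bit16=0)
  nb .####: next=#  (t=2,i=11, bit15=1)
  nb .###.: next=#  (t=1,i=5, bit14=1)
  nb .##.#: next=#  (t=1,i=10, bit13=1)
  nb .##..: next=#  (t=0,i=5, bit12=1)
  nb .#.##: next=.  (t=0,i=3, bit11=0)
  nb .#.#.: next=.  (t=0,i=1, bit10=0)
  nb .#..#: next=#  (t=2,i=8, bit9=1)
  nb .#...: next=.  (t=0,i=17, bit8=0)
  nb ..###: next=.  (t=1,i=4, bit7=0)
  nb ..##.: next=.  (t=0,i=8, bit6=0)
  nb ..#.#: next=.  (t=0,i=0, bit5=0)
  nb ..#..: next=.  (t=0,i=16, bit4=0)
  nb ...##: next=#  (t=1,i=3, bit3=1)
  nb ...#.: next=.  (t=0,i=15, bit2=0)
  nb ....#: next=.  (t=0,i=14, bit1=0)
  nb .....: next=#  (t=0,i=12, bit0=1)
  bits 10101011010000001111001000001001 = 2873160201

2873160201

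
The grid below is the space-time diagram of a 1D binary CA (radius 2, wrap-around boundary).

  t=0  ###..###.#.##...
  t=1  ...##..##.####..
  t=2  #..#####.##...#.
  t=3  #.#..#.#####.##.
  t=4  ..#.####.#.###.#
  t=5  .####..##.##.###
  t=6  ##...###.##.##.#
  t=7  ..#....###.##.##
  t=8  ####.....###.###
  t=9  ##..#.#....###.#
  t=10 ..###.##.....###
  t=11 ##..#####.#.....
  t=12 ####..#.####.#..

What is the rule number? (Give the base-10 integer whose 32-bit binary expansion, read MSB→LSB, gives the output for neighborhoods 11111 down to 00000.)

  [31] ##### => #  t=2,i=5
  [30] ####. => .  t=1,i=12
  [29] ###.# => #  t=0,i=7
  [28] ###.. => .  t=0,i=2
  [27] ##.## => #  t=1,i=9
  [26] ##.#. => #  t=0,i=8
  [25] ##..# => #  t=0,i=3
  [24] ##... => #  t=0,i=13
  [23] #.### => #  t=1,i=10
  [22] #.##. => #  t=0,i=11
  [21] #.#.# => .  t=0,i=9
  [20] #.#.. => #  t=2,i=0
  [19] #..## => #  t=0,i=4
  [18] #..#. => #  t=3,i=4
  [17] #...# => .  t=0,i=14
  [16] #.... => .  t=1,i=15
  [15] .#### => .  t=1,i=11
  [14] .###. => .  t=0,i=1
  [13] .##.# => .  t=1,i=8
  [12] .##.. => #  t=0,i=12
  [11] .#.## => #  t=0,i=10
  [10] .#.#. => .  t=2,i=15
  [9] .#..# => .  t=2,i=1
  [8] .#... => #  t=7,i=3
  [7] ..### => .  t=0,i=0
  [6] ..##. => #  t=1,i=3
  [5] ..#.# => #  t=2,i=14
  [4] ..#.. => #  t=7,i=2
  [3] ...## => .  t=0,i=15
  [2] ...#. => #  t=2,i=13
  [1] ....# => .  t=1,i=1
  [0] ..... => #  t=1,i=0
  bits 10101111110111000001100101110101 = 2950437237

2950437237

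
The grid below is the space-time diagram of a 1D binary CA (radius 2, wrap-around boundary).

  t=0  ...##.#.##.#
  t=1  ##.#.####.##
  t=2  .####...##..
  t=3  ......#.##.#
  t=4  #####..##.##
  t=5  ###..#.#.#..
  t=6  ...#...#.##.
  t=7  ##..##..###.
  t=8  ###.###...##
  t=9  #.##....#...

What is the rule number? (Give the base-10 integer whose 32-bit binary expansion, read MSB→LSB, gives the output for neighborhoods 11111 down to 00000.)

  #####|#  b31=1 t=4,i=0
  ####.|.  b30=0 t=1,i=0
  ###.#|#  b29=1 t=1,i=1
  ###..|.  b28=0 t=2,i=4
  ##.##|#  b27=1 t=1,i=9
  ##.#.|#  b26=1 t=0,i=5
  ##..#|#  b25=1 t=4,i=5
  ##...|.  b24=0 t=2,i=5
  #.###|.  b23=0 t=1,i=5
  #.##.|#  b22=1 t=0,i=8
  #.#.#|#  b21=1 t=0,i=6
  #.#..|#  b20=1 t=0,i=11
  #..##|.  b19=0 t=4,i=6
  #..#.|.  b18=0 t=5,i=4
  #...#|#  b17=1 t=0,i=1
  #....|#  b16=1 t=3,i=1
  .####|.  b15=0 t=1,i=6
  .###.|.  b14=0 t=5,i=1
  .##.#|.  b13=0 t=0,i=4
  .##..|#  b12=1 t=2,i=9
  .#.##|#  b11=1 t=0,i=7
  .#.#.|.  b10=0 t=5,i=6
  .#..#|#  b9=1 t=5,i=10
  .#...|#  b8=1 t=0,i=0
  ..###|.  b7=0 t=2,i=1
  ..##.|#  b6=1 t=0,i=3
  ..#.#|.  b5=0 t=3,i=6
  ..#..|.  b4=0 t=6,i=3
  ...##|.  b3=0 t=0,i=2
  ...#.|.  b2=0 t=3,i=5
  ....#|#  b1=1 t=3,i=4
  .....|#  b0=1 t=3,i=2
  bits 10101110011100110001101101000011 = 2926779203

2926779203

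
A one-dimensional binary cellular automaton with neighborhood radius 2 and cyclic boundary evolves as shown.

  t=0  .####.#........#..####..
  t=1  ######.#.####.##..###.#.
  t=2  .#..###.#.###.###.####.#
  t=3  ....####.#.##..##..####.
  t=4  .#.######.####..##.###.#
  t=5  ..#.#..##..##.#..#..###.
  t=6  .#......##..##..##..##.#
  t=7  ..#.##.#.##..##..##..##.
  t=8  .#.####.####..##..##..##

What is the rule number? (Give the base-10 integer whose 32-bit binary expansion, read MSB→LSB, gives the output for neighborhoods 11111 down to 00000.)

1732573597

  [31] ##### => .  t=1,i=2
  [30] ####. => #  t=0,i=3
  [29] ###.# => #  t=0,i=4
  [28] ###.. => .  t=0,i=21
  [27] ##.## => .  t=1,i=13
  [26] ##.#. => #  t=0,i=5
  [25] ##..# => #  t=1,i=16
  [24] ##... => #  t=0,i=22
  [23] #.### => .  t=1,i=0
  [22] #.##. => #  t=1,i=14
  [21] #.#.# => .  t=1,i=7
  [20] #.#.. => .  t=0,i=6
  [19] #..## => .  t=0,i=17
  [18] #..#. => #  t=5,i=16
  [17] #...# => .  t=0,i=23
  [16] #.... => .  t=0,i=8
  [15] .#### => #  t=0,i=2
  [14] .###. => #  t=1,i=19
  [13] .##.# => #  t=4,i=17
  [12] .##.. => #  t=1,i=15
  [11] .#.## => #  t=1,i=8
  [10] .#.#. => .  t=2,i=0
  [9] .#..# => .  t=0,i=16
  [8] .#... => #  t=0,i=7
  [7] ..### => #  t=0,i=1
  [6] ..##. => .  t=3,i=15
  [5] ..#.# => .  t=5,i=2
  [4] ..#.. => #  t=0,i=15
  [3] ...## => #  t=0,i=0
  [2] ...#. => #  t=0,i=14
  [1] ....# => .  t=0,i=13
  [0] ..... => #  t=0,i=9
  bits 01100111010001001111100110011101 = 1732573597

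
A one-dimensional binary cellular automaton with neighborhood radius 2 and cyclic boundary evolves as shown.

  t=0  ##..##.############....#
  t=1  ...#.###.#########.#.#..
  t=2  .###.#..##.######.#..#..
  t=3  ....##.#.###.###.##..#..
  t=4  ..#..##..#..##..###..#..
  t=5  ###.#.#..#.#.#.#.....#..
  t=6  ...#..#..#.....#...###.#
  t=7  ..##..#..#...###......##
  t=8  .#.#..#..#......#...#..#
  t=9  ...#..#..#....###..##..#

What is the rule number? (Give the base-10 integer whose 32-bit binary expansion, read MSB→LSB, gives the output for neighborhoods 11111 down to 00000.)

  #####|#  b31=1 t=0,i=9
  ####.|#  b30=1 t=0,i=17
  ###.#|.  b29=0 t=1,i=7
  ###..|.  b28=0 t=0,i=1
  ##.##|#  b27=1 t=0,i=6
  ##.#.|#  b26=1 t=1,i=18
  ##..#|.  b25=0 t=0,i=2
  ##...|#  b24=1 t=0,i=19
  #.###|#  b23=1 t=0,i=7
  #.##.|#  b22=1 t=3,i=17
  #.#.#|.  b21=0 t=1,i=19
  #.#..|#  b20=1 t=1,i=21
  #..##|#  b19=1 t=0,i=3
  #..#.|.  b18=0 t=2,i=20
  #...#|.  b17=0 t=2,i=23
  #....|.  b16=0 t=0,i=20
  .####|.  b15=0 t=0,i=8
  .###.|.  b14=0 t=0,i=0
  .##.#|#  b13=1 t=0,i=5
  .##..|#  b12=1 t=3,i=18
  .#.##|.  b11=0 t=1,i=4
  .#.#.|.  b10=0 t=1,i=20
  .#..#|.  b9=0 t=2,i=6
  .#...|.  b8=0 t=1,i=22
  ..###|.  b7=0 t=0,i=23
  ..##.|.  b6=0 t=0,i=4
  ..#.#|#  b5=1 t=1,i=3
  ..#..|#  b4=1 t=2,i=21
  ...##|.  b3=0 t=0,i=22
  ...#.|#  b2=1 t=1,i=2
  ....#|#  b1=1 t=0,i=21
  .....|.  b0=0 t=1,i=0
  bits 11001101110110000011000000110110 = 3453497398

3453497398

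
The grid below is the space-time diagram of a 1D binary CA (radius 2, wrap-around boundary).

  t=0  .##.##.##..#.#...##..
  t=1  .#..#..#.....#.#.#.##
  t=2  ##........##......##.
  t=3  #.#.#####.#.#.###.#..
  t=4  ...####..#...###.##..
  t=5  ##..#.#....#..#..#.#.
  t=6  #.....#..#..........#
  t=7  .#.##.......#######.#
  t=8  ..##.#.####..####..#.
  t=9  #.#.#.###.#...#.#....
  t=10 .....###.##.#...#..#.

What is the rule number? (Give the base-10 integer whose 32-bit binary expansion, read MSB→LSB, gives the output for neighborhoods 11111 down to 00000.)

2513619011

  ##### -> #   bit 31 = 1  t=3,i=6
  ####. -> .   bit 30 = 0  t=3,i=7
  ###.# -> .   bit 29 = 0  t=3,i=8
  ###.. -> #   bit 28 = 1  t=4,i=6
  ##.## -> .   bit 27 = 0  t=0,i=3
  ##.#. -> #   bit 26 = 1  t=1,i=0
  ##..# -> .   bit 25 = 0  t=0,i=9
  ##... -> #   bit 24 = 1  t=0,i=19
  #.### -> #   bit 23 = 1  t=3,i=4
  #.##. -> #   bit 22 = 1  t=0,i=4
  #.#.# -> .   bit 21 = 0  t=1,i=15
  #.#.. -> #   bit 20 = 1  t=0,i=13
  #..## -> .   bit 19 = 0  t=8,i=12
  #..#. -> .   bit 18 = 0  t=0,i=10
  #...# -> #   bit 17 = 1  t=0,i=15
  #.... -> .   bit 16 = 0  t=1,i=9
  .#### -> #   bit 15 = 1  t=3,i=5
  .###. -> #   bit 14 = 1  t=3,i=15
  .##.# -> .   bit 13 = 0  t=0,i=2
  .##.. -> .   bit 12 = 0  t=0,i=8
  .#.## -> #   bit 11 = 1  t=1,i=18
  .#.#. -> .   bit 10 = 0  t=0,i=12
  .#..# -> .   bit 9 = 0  t=1,i=2
  .#... -> .   bit 8 = 0  t=0,i=14
  ..### -> .   bit 7 = 0  t=4,i=3
  ..##. -> #   bit 6 = 1  t=0,i=1
  ..#.# -> .   bit 5 = 0  t=0,i=11
  ..#.. -> .   bit 4 = 0  t=1,i=4
  ...## -> .   bit 3 = 0  t=0,i=0
  ...#. -> .   bit 2 = 0  t=1,i=12
  ....# -> #   bit 1 = 1  t=1,i=11
  ..... -> #   bit 0 = 1  t=1,i=10
  bits 10010101110100101100100001000011 = 2513619011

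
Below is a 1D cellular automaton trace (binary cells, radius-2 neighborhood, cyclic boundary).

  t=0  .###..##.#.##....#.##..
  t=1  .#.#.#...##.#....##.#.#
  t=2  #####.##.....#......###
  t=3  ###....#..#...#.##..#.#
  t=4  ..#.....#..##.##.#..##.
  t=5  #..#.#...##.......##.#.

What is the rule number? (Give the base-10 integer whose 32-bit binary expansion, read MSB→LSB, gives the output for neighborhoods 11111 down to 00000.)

2418679713

  ##### -> #   bit 31 = 1  t=2,i=0
  ####. -> .   bit 30 = 0  t=2,i=3
  ###.# -> .   bit 29 = 0  t=2,i=4
  ###.. -> #   bit 28 = 1  t=0,i=3
  ##.## -> .   bit 27 = 0  t=2,i=5
  ##.#. -> .   bit 26 = 0  t=0,i=8
  ##..# -> .   bit 25 = 0  t=0,i=4
  ##... -> .   bit 24 = 0  t=0,i=13
  #.### -> .   bit 23 = 0  t=3,i=22
  #.##. -> .   bit 22 = 0  t=0,i=11
  #.#.# -> #   bit 21 = 1  t=0,i=9
  #.#.. -> .   bit 20 = 0  t=1,i=5
  #..## -> #   bit 19 = 1  t=0,i=5
  #..#. -> .   bit 18 = 0  t=3,i=9
  #...# -> #   bit 17 = 1  t=0,i=22
  #.... -> .   bit 16 = 0  t=0,i=14
  .#### -> .   bit 15 = 0  t=2,i=21
  .###. -> .   bit 14 = 0  t=0,i=2
  .##.# -> .   bit 13 = 0  t=0,i=7
  .##.. -> #   bit 12 = 1  t=0,i=12
  .#.## -> #   bit 11 = 1  t=0,i=10
  .#.#. -> #   bit 10 = 1  t=1,i=0
  .#..# -> #   bit 9 = 1  t=3,i=8
  .#... -> #   bit 8 = 1  t=1,i=6
  ..### -> #   bit 7 = 1  t=0,i=1
  ..##. -> .   bit 6 = 0  t=0,i=6
  ..#.# -> #   bit 5 = 1  t=0,i=17
  ..#.. -> .   bit 4 = 0  t=2,i=13
  ...## -> .   bit 3 = 0  t=0,i=0
  ...#. -> .   bit 2 = 0  t=0,i=16
  ....# -> .   bit 1 = 0  t=0,i=15
  ..... -> #   bit 0 = 1  t=2,i=10
  bits 10010000001010100001111110100001 = 2418679713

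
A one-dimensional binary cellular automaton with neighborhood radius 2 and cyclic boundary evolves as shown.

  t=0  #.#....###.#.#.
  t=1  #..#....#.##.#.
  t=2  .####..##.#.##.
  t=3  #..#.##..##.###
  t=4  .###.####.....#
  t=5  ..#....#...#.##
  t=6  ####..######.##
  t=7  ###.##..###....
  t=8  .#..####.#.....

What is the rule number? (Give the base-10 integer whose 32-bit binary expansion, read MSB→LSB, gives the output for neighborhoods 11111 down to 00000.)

3329119029

  ##### -> #   bit 31 = 1  t=6,i=0
  ####. -> #   bit 30 = 1  t=2,i=3
  ###.# -> .   bit 29 = 0  t=0,i=9
  ###.. -> .   bit 28 = 0  t=2,i=4
  ##.## -> .   bit 27 = 0  t=3,i=11
  ##.#. -> #   bit 26 = 1  t=0,i=10
  ##..# -> #   bit 25 = 1  t=2,i=5
  ##... -> .   bit 24 = 0  t=4,i=9
  #.### -> .   bit 23 = 0  t=3,i=12
  #.##. -> #   bit 22 = 1  t=1,i=10
  #.#.# -> #   bit 21 = 1  t=0,i=0
  #.#.. -> .   bit 20 = 0  t=0,i=2
  #..## -> #   bit 19 = 1  t=2,i=0
  #..#. -> #   bit 18 = 1  t=1,i=2
  #...# -> #   bit 17 = 1  t=5,i=9
  #.... -> .   bit 16 = 0  t=0,i=4
  .#### -> .   bit 15 = 0  t=2,i=2
  .###. -> #   bit 14 = 1  t=0,i=8
  .##.# -> .   bit 13 = 0  t=1,i=11
  .##.. -> #   bit 12 = 1  t=2,i=13
  .#.## -> .   bit 11 = 0  t=1,i=9
  .#.#. -> .   bit 10 = 0  t=0,i=1
  .#..# -> #   bit 9 = 1  t=1,i=1
  .#... -> #   bit 8 = 1  t=0,i=3
  ..### -> .   bit 7 = 0  t=0,i=7
  ..##. -> .   bit 6 = 0  t=2,i=7
  ..#.# -> #   bit 5 = 1  t=1,i=8
  ..#.. -> #   bit 4 = 1  t=1,i=3
  ...## -> .   bit 3 = 0  t=0,i=6
  ...#. -> #   bit 2 = 1  t=1,i=7
  ....# -> .   bit 1 = 0  t=0,i=5
  ..... -> #   bit 0 = 1  t=4,i=11
  bits 11000110011011100101001100110101 = 3329119029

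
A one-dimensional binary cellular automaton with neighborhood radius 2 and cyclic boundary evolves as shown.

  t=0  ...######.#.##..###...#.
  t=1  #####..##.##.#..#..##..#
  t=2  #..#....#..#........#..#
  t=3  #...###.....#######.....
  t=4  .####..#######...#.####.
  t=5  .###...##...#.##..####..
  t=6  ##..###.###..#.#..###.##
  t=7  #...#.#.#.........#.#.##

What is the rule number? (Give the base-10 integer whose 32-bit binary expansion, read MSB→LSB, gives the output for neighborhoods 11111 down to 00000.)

1638119819

  nb #####: next=.  (t=0,i=5, bit31=0)
  nb ####.: next=#  (t=0,i=7, bit30=1)
  nb ###.#: next=#  (t=0,i=8, bit29=1)
  nb ###..: next=.  (t=0,i=18, bit28=0)
  nb ##.##: next=.  (t=1,i=9, bit27=0)
  nb ##.#.: next=.  (t=0,i=9, bit26=0)
  nb ##..#: next=.  (t=0,i=14, bit25=0)
  nb ##...: next=#  (t=0,i=19, bit24=1)
  nb #.###: next=#  (t=4,i=19, bit23=1)
  nb #.##.: next=.  (t=0,i=12, bit22=0)
  nb #.#.#: next=#  (t=0,i=10, bit21=1)
  nb #.#..: next=.  (t=1,i=13, bit20=0)
  nb #..##: next=.  (t=0,i=15, bit19=0)
  nb #..#.: next=.  (t=1,i=15, bit18=0)
  nb #...#: next=#  (t=0,i=20, bit17=1)
  nb #....: next=#  (t=0,i=0, bit16=1)
  nb .####: next=#  (t=0,i=4, bit15=1)
  nb .###.: next=.  (t=0,i=17, bit14=0)
  nb .##.#: next=#  (t=1,i=8, bit13=1)
  nb .##..: next=#  (t=0,i=13, bit12=1)
  nb .#.##: next=#  (t=0,i=11, bit11=1)
  nb .#.#.: next=.  (t=6,i=14, bit10=0)
  nb .#..#: next=.  (t=1,i=14, bit9=0)
  nb .#...: next=#  (t=0,i=23, bit8=1)
  nb ..###: next=#  (t=0,i=3, bit7=1)
  nb ..##.: next=.  (t=1,i=7, bit6=0)
  nb ..#.#: next=.  (t=4,i=17, bit5=0)
  nb ..#..: next=.  (t=0,i=22, bit4=0)
  nb ...##: next=#  (t=0,i=2, bit3=1)
  nb ...#.: next=.  (t=0,i=21, bit2=0)
  nb ....#: next=#  (t=0,i=1, bit1=1)
  nb .....: next=#  (t=2,i=14, bit0=1)
  bits 01100001101000111011100110001011 = 1638119819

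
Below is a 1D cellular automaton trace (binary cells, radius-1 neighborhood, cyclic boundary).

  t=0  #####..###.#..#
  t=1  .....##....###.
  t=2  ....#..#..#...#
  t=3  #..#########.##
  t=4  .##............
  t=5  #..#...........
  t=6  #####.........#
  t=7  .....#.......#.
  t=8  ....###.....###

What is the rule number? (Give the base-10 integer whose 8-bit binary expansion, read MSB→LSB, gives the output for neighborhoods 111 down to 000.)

  ###|.  b7=0 t=0,i=0
  ##.|.  b6=0 t=0,i=4
  #.#|.  b5=0 t=0,i=10
  #..|#  b4=1 t=0,i=5
  .##|.  b3=0 t=0,i=7
  .#.|#  b2=1 t=0,i=11
  ..#|#  b1=1 t=0,i=6
  ...|.  b0=0 t=1,i=0
  bits 00010110 = 22

22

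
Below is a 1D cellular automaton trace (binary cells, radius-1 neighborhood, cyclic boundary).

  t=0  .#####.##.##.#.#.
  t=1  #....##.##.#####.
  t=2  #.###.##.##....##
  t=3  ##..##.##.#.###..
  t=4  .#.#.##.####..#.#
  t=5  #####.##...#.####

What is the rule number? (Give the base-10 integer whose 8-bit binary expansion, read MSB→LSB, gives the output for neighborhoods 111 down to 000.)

  ###|.  b7=0 t=0,i=2
  ##.|#  b6=1 t=0,i=5
  #.#|#  b5=1 t=0,i=6
  #..|.  b4=0 t=0,i=16
  .##|.  b3=0 t=0,i=1
  .#.|#  b2=1 t=0,i=13
  ..#|#  b1=1 t=0,i=0
  ...|#  b0=1 t=1,i=2
  bits 01100111 = 103

103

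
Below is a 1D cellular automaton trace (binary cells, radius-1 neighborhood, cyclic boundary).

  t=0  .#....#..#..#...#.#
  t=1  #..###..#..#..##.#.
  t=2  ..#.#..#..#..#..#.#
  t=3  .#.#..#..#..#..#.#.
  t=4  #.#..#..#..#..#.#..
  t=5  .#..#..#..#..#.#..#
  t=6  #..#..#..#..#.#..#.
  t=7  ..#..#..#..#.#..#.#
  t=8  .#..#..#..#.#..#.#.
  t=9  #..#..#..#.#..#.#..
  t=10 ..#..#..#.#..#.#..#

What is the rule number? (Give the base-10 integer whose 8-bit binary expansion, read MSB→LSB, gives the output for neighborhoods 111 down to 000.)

163

  [7] ### => #  t=1,i=4
  [6] ##. => .  t=1,i=5
  [5] #.# => #  t=0,i=0
  [4] #.. => .  t=0,i=2
  [3] .## => .  t=1,i=3
  [2] .#. => .  t=0,i=1
  [1] ..# => #  t=0,i=5
  [0] ... => #  t=0,i=3
  bits 10100011 = 163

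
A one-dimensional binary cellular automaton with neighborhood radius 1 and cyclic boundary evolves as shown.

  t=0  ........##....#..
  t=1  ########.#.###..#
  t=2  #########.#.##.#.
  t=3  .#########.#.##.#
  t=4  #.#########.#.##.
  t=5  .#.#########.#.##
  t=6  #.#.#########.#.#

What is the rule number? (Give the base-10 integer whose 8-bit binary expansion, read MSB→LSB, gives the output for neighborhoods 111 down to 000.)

  ###|#  b7=1 t=1,i=0
  ##.|#  b6=1 t=0,i=9
  #.#|#  b5=1 t=1,i=8
  #..|.  b4=0 t=0,i=10
  .##|.  b3=0 t=0,i=8
  .#.|.  b2=0 t=0,i=14
  ..#|#  b1=1 t=0,i=7
  ...|#  b0=1 t=0,i=0
  bits 11100011 = 227

227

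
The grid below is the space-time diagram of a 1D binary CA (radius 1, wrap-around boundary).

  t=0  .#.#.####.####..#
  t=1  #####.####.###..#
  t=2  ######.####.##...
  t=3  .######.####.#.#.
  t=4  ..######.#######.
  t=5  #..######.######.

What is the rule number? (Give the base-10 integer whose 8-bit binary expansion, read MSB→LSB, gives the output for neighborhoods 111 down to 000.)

229

  ###|#  b7=1 t=0,i=6
  ##.|#  b6=1 t=0,i=8
  #.#|#  b5=1 t=0,i=0
  #..|.  b4=0 t=0,i=14
  .##|.  b3=0 t=0,i=5
  .#.|#  b2=1 t=0,i=1
  ..#|.  b1=0 t=0,i=15
  ...|#  b0=1 t=2,i=15
  bits 11100101 = 229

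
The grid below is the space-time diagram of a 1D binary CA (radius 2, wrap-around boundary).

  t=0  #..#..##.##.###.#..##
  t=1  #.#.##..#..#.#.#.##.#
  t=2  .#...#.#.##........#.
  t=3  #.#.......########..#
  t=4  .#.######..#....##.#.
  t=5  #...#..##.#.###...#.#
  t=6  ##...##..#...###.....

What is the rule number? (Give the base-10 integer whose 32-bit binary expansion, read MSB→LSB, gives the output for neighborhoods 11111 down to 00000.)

1561187075

  #####|.  b31=0 t=3,i=12
  ####.|#  b30=1 t=3,i=16
  ###.#|.  b29=0 t=0,i=14
  ###..|#  b28=1 t=0,i=0
  ##.##|#  b27=1 t=0,i=8
  ##.#.|#  b26=1 t=0,i=15
  ##..#|.  b25=0 t=0,i=1
  ##...|#  b24=1 t=2,i=11
  #.###|.  b23=0 t=0,i=12
  #.##.|.  b22=0 t=0,i=9
  #.#.#|.  b21=0 t=1,i=2
  #.#..|.  b20=0 t=0,i=16
  #..##|#  b19=1 t=0,i=5
  #..#.|#  b18=1 t=0,i=2
  #...#|.  b17=0 t=2,i=3
  #....|#  b16=1 t=2,i=12
  .####|#  b15=1 t=3,i=11
  .###.|#  b14=1 t=0,i=13
  .##.#|.  b13=0 t=0,i=7
  .##..|#  b12=1 t=1,i=5
  .#.##|.  b11=0 t=1,i=3
  .#.#.|.  b10=0 t=1,i=12
  .#..#|#  b9=1 t=0,i=4
  .#...|#  b8=1 t=2,i=2
  ..###|.  b7=0 t=0,i=19
  ..##.|.  b6=0 t=0,i=6
  ..#.#|.  b5=0 t=1,i=11
  ..#..|.  b4=0 t=0,i=3
  ...##|.  b3=0 t=3,i=9
  ...#.|.  b2=0 t=2,i=4
  ....#|#  b1=1 t=2,i=17
  .....|#  b0=1 t=2,i=13
  bits 01011101000011011101001100000011 = 1561187075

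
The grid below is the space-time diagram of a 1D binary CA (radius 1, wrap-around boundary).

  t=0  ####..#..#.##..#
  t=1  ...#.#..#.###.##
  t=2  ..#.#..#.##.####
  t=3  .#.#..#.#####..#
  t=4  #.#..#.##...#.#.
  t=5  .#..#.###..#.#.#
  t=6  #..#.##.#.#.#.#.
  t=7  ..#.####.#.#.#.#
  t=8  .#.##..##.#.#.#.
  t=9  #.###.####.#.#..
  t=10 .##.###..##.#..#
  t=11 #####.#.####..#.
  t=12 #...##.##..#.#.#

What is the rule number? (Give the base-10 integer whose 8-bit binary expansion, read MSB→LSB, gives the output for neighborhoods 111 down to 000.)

106

  nb ###: next=.  (t=0,i=0, bit7=0)
  nb ##.: next=#  (t=0,i=3, bit6=1)
  nb #.#: next=#  (t=0,i=10, bit5=1)
  nb #..: next=.  (t=0,i=4, bit4=0)
  nb .##: next=#  (t=0,i=11, bit3=1)
  nb .#.: next=.  (t=0,i=6, bit2=0)
  nb ..#: next=#  (t=0,i=5, bit1=1)
  nb ...: next=.  (t=1,i=1, bit0=0)
  bits 01101010 = 106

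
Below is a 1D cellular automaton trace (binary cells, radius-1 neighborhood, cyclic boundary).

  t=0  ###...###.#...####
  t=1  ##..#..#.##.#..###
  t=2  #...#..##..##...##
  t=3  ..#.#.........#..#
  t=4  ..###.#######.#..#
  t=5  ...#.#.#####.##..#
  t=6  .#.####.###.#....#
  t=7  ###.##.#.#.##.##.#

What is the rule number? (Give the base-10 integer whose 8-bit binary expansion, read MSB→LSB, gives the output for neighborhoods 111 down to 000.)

  ### -> #   bit 7 = 1  t=0,i=0
  ##. -> .   bit 6 = 0  t=0,i=2
  #.# -> #   bit 5 = 1  t=0,i=9
  #.. -> .   bit 4 = 0  t=0,i=3
  .## -> .   bit 3 = 0  t=0,i=6
  .#. -> #   bit 2 = 1  t=0,i=10
  ..# -> .   bit 1 = 0  t=0,i=5
  ... -> #   bit 0 = 1  t=0,i=4
  bits 10100101 = 165

165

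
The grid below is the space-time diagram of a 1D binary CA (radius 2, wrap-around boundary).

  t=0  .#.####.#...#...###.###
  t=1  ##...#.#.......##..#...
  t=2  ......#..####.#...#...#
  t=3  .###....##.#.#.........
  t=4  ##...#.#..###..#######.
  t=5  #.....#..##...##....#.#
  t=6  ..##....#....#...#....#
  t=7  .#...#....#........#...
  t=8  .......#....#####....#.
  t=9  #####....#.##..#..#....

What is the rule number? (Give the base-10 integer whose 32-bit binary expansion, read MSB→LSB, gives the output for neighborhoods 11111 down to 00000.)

1282213001

  [31] ##### => .  t=4,i=17
  [30] ####. => #  t=0,i=5
  [29] ###.# => .  t=0,i=6
  [28] ###.. => .  t=3,i=3
  [27] ##.## => #  t=0,i=19
  [26] ##.#. => #  t=0,i=0
  [25] ##..# => .  t=1,i=17
  [24] ##... => .  t=1,i=2
  [23] #.### => .  t=0,i=3
  [22] #.##. => #  t=4,i=0
  [21] #.#.# => #  t=0,i=1
  [20] #.#.. => .  t=0,i=8
  [19] #..## => #  t=2,i=8
  [18] #..#. => #  t=1,i=18
  [17] #...# => .  t=0,i=10
  [16] #.... => #  t=1,i=9
  [15] .#### => .  t=0,i=4
  [14] .###. => .  t=0,i=17
  [13] .##.# => .  t=3,i=9
  [12] .##.. => .  t=1,i=1
  [11] .#.## => .  t=0,i=2
  [10] .#.#. => #  t=1,i=6
  [9] .#..# => .  t=2,i=7
  [8] .#... => .  t=0,i=9
  [7] ..### => #  t=0,i=16
  [6] ..##. => .  t=1,i=0
  [5] ..#.# => .  t=1,i=5
  [4] ..#.. => .  t=0,i=12
  [3] ...## => #  t=0,i=15
  [2] ...#. => .  t=0,i=11
  [1] ....# => .  t=1,i=13
  [0] ..... => #  t=1,i=10
  bits 01001100011011010000010010001001 = 1282213001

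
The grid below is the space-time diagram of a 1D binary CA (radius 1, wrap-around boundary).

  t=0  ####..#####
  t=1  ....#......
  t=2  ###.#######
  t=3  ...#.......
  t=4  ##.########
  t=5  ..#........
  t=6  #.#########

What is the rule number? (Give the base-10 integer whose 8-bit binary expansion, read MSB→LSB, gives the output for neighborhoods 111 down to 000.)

53

  nb ###: next=.  (t=0,i=0, bit7=0)
  nb ##.: next=.  (t=0,i=3, bit6=0)
  nb #.#: next=#  (t=2,i=3, bit5=1)
  nb #..: next=#  (t=0,i=4, bit4=1)
  nb .##: next=.  (t=0,i=6, bit3=0)
  nb .#.: next=#  (t=1,i=4, bit2=1)
  nb ..#: next=.  (t=0,i=5, bit1=0)
  nb ...: next=#  (t=1,i=0, bit0=1)
  bits 00110101 = 53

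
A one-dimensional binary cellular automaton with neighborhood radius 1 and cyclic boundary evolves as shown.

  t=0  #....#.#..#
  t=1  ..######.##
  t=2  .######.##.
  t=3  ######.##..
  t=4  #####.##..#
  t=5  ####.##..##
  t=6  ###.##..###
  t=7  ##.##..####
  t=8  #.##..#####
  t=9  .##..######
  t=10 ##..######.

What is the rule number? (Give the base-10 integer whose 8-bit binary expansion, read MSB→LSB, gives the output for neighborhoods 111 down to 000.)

  ###|#  b7=1 t=1,i=3
  ##.|.  b6=0 t=0,i=0
  #.#|#  b5=1 t=0,i=6
  #..|.  b4=0 t=0,i=1
  .##|#  b3=1 t=0,i=10
  .#.|#  b2=1 t=0,i=5
  ..#|#  b1=1 t=0,i=4
  ...|#  b0=1 t=0,i=2
  bits 10101111 = 175

175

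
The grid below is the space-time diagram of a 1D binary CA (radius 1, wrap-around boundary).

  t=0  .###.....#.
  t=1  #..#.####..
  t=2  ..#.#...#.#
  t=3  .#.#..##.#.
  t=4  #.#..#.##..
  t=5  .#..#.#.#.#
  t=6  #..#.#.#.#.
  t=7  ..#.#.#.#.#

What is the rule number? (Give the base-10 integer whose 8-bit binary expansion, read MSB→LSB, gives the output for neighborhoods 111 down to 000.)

  [7] ### => .  t=0,i=2
  [6] ##. => #  t=0,i=3
  [5] #.# => #  t=1,i=4
  [4] #.. => .  t=0,i=4
  [3] .## => .  t=0,i=1
  [2] .#. => .  t=0,i=9
  [1] ..# => #  t=0,i=0
  [0] ... => #  t=0,i=5
  bits 01100011 = 99

99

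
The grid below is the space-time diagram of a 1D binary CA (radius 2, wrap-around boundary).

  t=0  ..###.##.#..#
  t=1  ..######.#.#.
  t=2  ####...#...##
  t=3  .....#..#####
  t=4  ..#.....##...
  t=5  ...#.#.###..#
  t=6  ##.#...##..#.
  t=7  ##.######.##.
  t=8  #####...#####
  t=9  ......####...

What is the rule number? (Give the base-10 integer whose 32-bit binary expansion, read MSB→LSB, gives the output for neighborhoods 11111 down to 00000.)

685175273

  ##### -> .   bit 31 = 0  t=1,i=4
  ####. -> .   bit 30 = 0  t=1,i=6
  ###.# -> #   bit 29 = 1  t=0,i=4
  ###.. -> .   bit 28 = 0  t=2,i=3
  ##.## -> #   bit 27 = 1  t=0,i=5
  ##.#. -> .   bit 26 = 0  t=0,i=8
  ##..# -> .   bit 25 = 0  t=5,i=10
  ##... -> .   bit 24 = 0  t=2,i=4
  #.### -> #   bit 23 = 1  t=5,i=7
  #.##. -> #   bit 22 = 1  t=0,i=6
  #.#.# -> .   bit 21 = 0  t=1,i=9
  #.#.. -> #   bit 20 = 1  t=0,i=9
  #..## -> .   bit 19 = 0  t=0,i=1
  #..#. -> #   bit 18 = 1  t=0,i=11
  #...# -> #   bit 17 = 1  t=1,i=0
  #.... -> .   bit 16 = 0  t=3,i=1
  .#### -> #   bit 15 = 1  t=1,i=3
  .###. -> #   bit 14 = 1  t=0,i=3
  .##.# -> #   bit 13 = 1  t=0,i=7
  .##.. -> #   bit 12 = 1  t=4,i=9
  .#.## -> .   bit 11 = 0  t=5,i=6
  .#.#. -> .   bit 10 = 0  t=1,i=10
  .#..# -> .   bit 9 = 0  t=0,i=0
  .#... -> #   bit 8 = 1  t=1,i=12
  ..### -> #   bit 7 = 1  t=0,i=2
  ..##. -> #   bit 6 = 1  t=4,i=8
  ..#.# -> #   bit 5 = 1  t=5,i=3
  ..#.. -> .   bit 4 = 0  t=0,i=12
  ...## -> #   bit 3 = 1  t=1,i=1
  ...#. -> .   bit 2 = 0  t=2,i=6
  ....# -> .   bit 1 = 0  t=3,i=3
  ..... -> #   bit 0 = 1  t=3,i=2
  bits 00101000110101101111000111101001 = 685175273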